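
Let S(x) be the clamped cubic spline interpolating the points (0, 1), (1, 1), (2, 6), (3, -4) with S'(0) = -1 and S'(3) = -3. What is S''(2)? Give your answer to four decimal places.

-36.9333

With M_i denoting the second derivative at x_i, h_i = 1, 1, 1, and Δ_i = (y_(i+1) − y_i)/h_i = 0, 5, -10:
  1·M_0 + 4·M_1 + 1·M_2 = 6(Δ_1 - Δ_0) = 30
  1·M_1 + 4·M_2 + 1·M_3 = 6(Δ_2 - Δ_1) = -90
Clamped end conditions give two more equations: 2h_0·M_0 + h_0·M_1 = 6(Δ_0 - S'(0)) = 6 and h_2·M_2 + 2h_2·M_3 = 6(S'(3) - Δ_2) = 42.
Solving the tridiagonal system: M_0 = -92/15, M_1 = 274/15, M_2 = -554/15, M_3 = 592/15.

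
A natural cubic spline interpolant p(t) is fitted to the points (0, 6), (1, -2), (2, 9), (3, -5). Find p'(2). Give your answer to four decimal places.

Let σ_i = p''(x_i). Step sizes h_i = 1, 1, 1; slopes of the chords Δ_i = (y_(i+1) - y_i)/h_i = -8, 11, -14.
  1·σ_0 + 4·σ_1 + 1·σ_2 = 6(Δ_1 - Δ_0) = 114
  1·σ_1 + 4·σ_2 + 1·σ_3 = 6(Δ_2 - Δ_1) = -150
Natural end conditions: σ_0 = σ_3 = 0.
Forward elimination and back-substitution give σ_0 = 0, σ_1 = 202/5, σ_2 = -238/5, σ_3 = 0.
On [2, 3], p'(t) = b_2 + 2c_2·(t - 2) + 3d_2·(t - 2)² with b_2 = Δ_2 - h_2(2σ_2 + σ_3)/6 = 28/15, c_2 = σ_2/2 = -119/5, d_2 = (σ_3 - σ_2)/(6h_2) = 119/15. So p'(2) = 28/15.

1.8667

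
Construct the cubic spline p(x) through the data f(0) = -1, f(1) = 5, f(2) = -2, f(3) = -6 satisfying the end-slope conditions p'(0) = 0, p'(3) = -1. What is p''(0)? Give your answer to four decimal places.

33.3333

Write σ_i for p''(x_i). With h_i = 1, 1, 1 and divided differences Δ_i = 6, -7, -4, the continuity of p' gives the tridiagonal system
  1·σ_0 + 4·σ_1 + 1·σ_2 = 6(Δ_1 - Δ_0) = -78
  1·σ_1 + 4·σ_2 + 1·σ_3 = 6(Δ_2 - Δ_1) = 18
Clamped end conditions give two more equations: 2h_0·σ_0 + h_0·σ_1 = 6(Δ_0 - p'(0)) = 36 and h_2·σ_2 + 2h_2·σ_3 = 6(p'(3) - Δ_2) = 18.
Solving the tridiagonal system: σ_0 = 100/3, σ_1 = -92/3, σ_2 = 34/3, σ_3 = 10/3.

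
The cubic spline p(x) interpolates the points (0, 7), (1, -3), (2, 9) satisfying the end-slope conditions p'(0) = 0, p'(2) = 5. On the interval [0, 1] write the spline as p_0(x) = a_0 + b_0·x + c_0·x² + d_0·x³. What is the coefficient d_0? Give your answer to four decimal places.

20.2500

Let m_i = p''(x_i). Step sizes h_i = 1, 1; slopes of the chords Δ_i = (y_(i+1) - y_i)/h_i = -10, 12.
  1·m_0 + 4·m_1 + 1·m_2 = 6(Δ_1 - Δ_0) = 132
Clamped end conditions give two more equations: 2h_0·m_0 + h_0·m_1 = 6(Δ_0 - p'(0)) = -60 and h_1·m_1 + 2h_1·m_2 = 6(p'(2) - Δ_1) = -42.
Solving the tridiagonal system: m_0 = -121/2, m_1 = 61, m_2 = -103/2.
On [0, 1], with p_0(x) = a_0 + b_0·x + c_0·x² + d_0·x³: c_0 = m_0/2 = -121/4, d_0 = (m_1 - m_0)/(6h_0) = 81/4, b_0 = Δ_0 - h_0(2m_0 + m_1)/6 = 0.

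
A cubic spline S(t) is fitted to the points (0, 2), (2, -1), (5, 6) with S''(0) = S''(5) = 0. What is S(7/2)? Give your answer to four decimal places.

Put M_i = S'' at the i-th knot. Here h = (2, 3) and Δ = (-3/2, 7/3), so the interior equations h_(i-1)·M_(i-1) + 2(h_(i-1)+h_i)·M_i + h_i·M_(i+1) = 6(Δ_i − Δ_(i-1)) read
  2·M_0 + 10·M_1 + 3·M_2 = 6(Δ_1 - Δ_0) = 23
Natural end conditions: M_0 = M_2 = 0.
Solving the tridiagonal system: M_0 = 0, M_1 = 23/10, M_2 = 0.
On [2, 5], S(t) = -1 + 1/30·(t - 2) + 23/20·(t - 2)² - 23/180·(t - 2)³.
With (t - 2) = 3/2: S(7/2) = 193/160.

1.2063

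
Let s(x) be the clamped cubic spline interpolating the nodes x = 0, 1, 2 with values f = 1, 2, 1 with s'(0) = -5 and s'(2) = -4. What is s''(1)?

-7

With M_i denoting the second derivative at x_i, h_i = 1, 1, and Δ_i = (y_(i+1) − y_i)/h_i = 1, -1:
  1·M_0 + 4·M_1 + 1·M_2 = 6(Δ_1 - Δ_0) = -12
Clamped end conditions give two more equations: 2h_0·M_0 + h_0·M_1 = 6(Δ_0 - s'(0)) = 36 and h_1·M_1 + 2h_1·M_2 = 6(s'(2) - Δ_1) = -18.
Forward elimination and back-substitution give M_0 = 43/2, M_1 = -7, M_2 = -11/2.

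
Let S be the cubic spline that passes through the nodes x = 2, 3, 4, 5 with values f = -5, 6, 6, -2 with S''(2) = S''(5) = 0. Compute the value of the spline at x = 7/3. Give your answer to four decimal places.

-0.6222

With m_i denoting the second derivative at x_i, h_i = 1, 1, 1, and Δ_i = (y_(i+1) − y_i)/h_i = 11, 0, -8:
  1·m_0 + 4·m_1 + 1·m_2 = 6(Δ_1 - Δ_0) = -66
  1·m_1 + 4·m_2 + 1·m_3 = 6(Δ_2 - Δ_1) = -48
Natural end conditions: m_0 = m_3 = 0.
Solving: m_0 = 0, m_1 = -72/5, m_2 = -42/5, m_3 = 0.
On [2, 3], S(x) = -5 + 67/5·(x - 2) + 0·(x - 2)² - 12/5·(x - 2)³.
With (x - 2) = 1/3: S(7/3) = -28/45.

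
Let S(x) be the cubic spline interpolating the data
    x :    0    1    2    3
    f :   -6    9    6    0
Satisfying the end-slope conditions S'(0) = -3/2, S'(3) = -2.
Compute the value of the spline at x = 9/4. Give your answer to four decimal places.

Put M_i = S'' at the i-th knot. Here h = (1, 1, 1) and Δ = (15, -3, -6), so the interior equations h_(i-1)·M_(i-1) + 2(h_(i-1)+h_i)·M_i + h_i·M_(i+1) = 6(Δ_i − Δ_(i-1)) read
  1·M_0 + 4·M_1 + 1·M_2 = 6(Δ_1 - Δ_0) = -108
  1·M_1 + 4·M_2 + 1·M_3 = 6(Δ_2 - Δ_1) = -18
Clamped end conditions give two more equations: 2h_0·M_0 + h_0·M_1 = 6(Δ_0 - S'(0)) = 99 and h_2·M_2 + 2h_2·M_3 = 6(S'(3) - Δ_2) = 24.
Solving the tridiagonal system: M_0 = 218/3, M_1 = -139/3, M_2 = 14/3, M_3 = 29/3.
On [2, 3], S(x) = 6 - 55/6·(x - 2) + 7/3·(x - 2)² + 5/6·(x - 2)³.
With (x - 2) = 1/4: S(9/4) = 495/128.

3.8672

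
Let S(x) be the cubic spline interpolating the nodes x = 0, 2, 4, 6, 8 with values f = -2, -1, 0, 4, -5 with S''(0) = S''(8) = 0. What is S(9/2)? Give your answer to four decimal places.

1.2804

With m_i denoting the second derivative at x_i, h_i = 2, 2, 2, 2, and Δ_i = (y_(i+1) − y_i)/h_i = 1/2, 1/2, 2, -9/2:
  2·m_0 + 8·m_1 + 2·m_2 = 6(Δ_1 - Δ_0) = 0
  2·m_1 + 8·m_2 + 2·m_3 = 6(Δ_2 - Δ_1) = 9
  2·m_2 + 8·m_3 + 2·m_4 = 6(Δ_3 - Δ_2) = -39
Natural end conditions: m_0 = m_4 = 0.
Solving: m_0 = 0, m_1 = -75/112, m_2 = 75/28, m_3 = -621/112, m_4 = 0.
On [4, 6], S(x) = 0 + 33/16·(x - 4) + 75/56·(x - 4)² - 307/448·(x - 4)³.
With (x - 4) = 1/2: S(9/2) = 4589/3584.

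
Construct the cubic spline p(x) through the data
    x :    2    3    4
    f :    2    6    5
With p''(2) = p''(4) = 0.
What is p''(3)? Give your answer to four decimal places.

Let M_i = p''(x_i). Step sizes h_i = 1, 1; slopes of the chords Δ_i = (y_(i+1) - y_i)/h_i = 4, -1.
  1·M_0 + 4·M_1 + 1·M_2 = 6(Δ_1 - Δ_0) = -30
Natural end conditions: M_0 = M_2 = 0.
Hence M_0 = 0, M_1 = -15/2, M_2 = 0.

-7.5000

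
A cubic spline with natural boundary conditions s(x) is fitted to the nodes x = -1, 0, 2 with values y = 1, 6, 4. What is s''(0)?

-6

With m_i denoting the second derivative at x_i, h_i = 1, 2, and Δ_i = (y_(i+1) − y_i)/h_i = 5, -1:
  1·m_0 + 6·m_1 + 2·m_2 = 6(Δ_1 - Δ_0) = -36
Natural end conditions: m_0 = m_2 = 0.
Solving: m_0 = 0, m_1 = -6, m_2 = 0.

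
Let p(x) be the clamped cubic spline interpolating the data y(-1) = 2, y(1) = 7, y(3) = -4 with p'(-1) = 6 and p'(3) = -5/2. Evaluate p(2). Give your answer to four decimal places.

With σ_i denoting the second derivative at x_i, h_i = 2, 2, and Δ_i = (y_(i+1) − y_i)/h_i = 5/2, -11/2:
  2·σ_0 + 8·σ_1 + 2·σ_2 = 6(Δ_1 - Δ_0) = -48
Clamped end conditions give two more equations: 2h_0·σ_0 + h_0·σ_1 = 6(Δ_0 - p'(-1)) = -21 and h_1·σ_1 + 2h_1·σ_2 = 6(p'(3) - Δ_1) = 18.
Hence σ_0 = -11/8, σ_1 = -31/4, σ_2 = 67/8.
On [1, 3], p(x) = 7 - 25/8·(x - 1) - 31/8·(x - 1)² + 43/32·(x - 1)³.
With (x - 1) = 1: p(2) = 43/32.

1.3438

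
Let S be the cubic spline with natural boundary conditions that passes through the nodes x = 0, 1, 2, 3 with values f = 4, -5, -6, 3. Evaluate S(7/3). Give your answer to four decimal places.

-3.7901

Put M_i = S'' at the i-th knot. Here h = (1, 1, 1) and Δ = (-9, -1, 9), so the interior equations h_(i-1)·M_(i-1) + 2(h_(i-1)+h_i)·M_i + h_i·M_(i+1) = 6(Δ_i − Δ_(i-1)) read
  1·M_0 + 4·M_1 + 1·M_2 = 6(Δ_1 - Δ_0) = 48
  1·M_1 + 4·M_2 + 1·M_3 = 6(Δ_2 - Δ_1) = 60
Natural end conditions: M_0 = M_3 = 0.
Solving: M_0 = 0, M_1 = 44/5, M_2 = 64/5, M_3 = 0.
On [2, 3], S(x) = -6 + 71/15·(x - 2) + 32/5·(x - 2)² - 32/15·(x - 2)³.
With (x - 2) = 1/3: S(7/3) = -307/81.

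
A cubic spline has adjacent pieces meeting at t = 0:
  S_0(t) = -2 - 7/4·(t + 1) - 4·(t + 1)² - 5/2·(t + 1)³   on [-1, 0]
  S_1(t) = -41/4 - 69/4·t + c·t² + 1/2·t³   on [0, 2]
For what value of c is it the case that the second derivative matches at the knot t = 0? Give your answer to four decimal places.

-11.5000

S_0''(t) = -8 - 15·(t + 1), so S_0''(0) = -23. On the right, S_1''(0) = 2c, so c = -23/2.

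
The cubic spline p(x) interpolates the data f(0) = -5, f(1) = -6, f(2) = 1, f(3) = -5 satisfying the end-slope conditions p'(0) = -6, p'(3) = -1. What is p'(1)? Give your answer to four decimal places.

6.1333

Write m_i for p''(x_i). With h_i = 1, 1, 1 and divided differences Δ_i = -1, 7, -6, the continuity of p' gives the tridiagonal system
  1·m_0 + 4·m_1 + 1·m_2 = 6(Δ_1 - Δ_0) = 48
  1·m_1 + 4·m_2 + 1·m_3 = 6(Δ_2 - Δ_1) = -78
Clamped end conditions give two more equations: 2h_0·m_0 + h_0·m_1 = 6(Δ_0 - p'(0)) = 30 and h_2·m_2 + 2h_2·m_3 = 6(p'(3) - Δ_2) = 30.
Solving: m_0 = 86/15, m_1 = 278/15, m_2 = -478/15, m_3 = 464/15.
On [1, 2], p'(x) = b_1 + 2c_1·(x - 1) + 3d_1·(x - 1)² with b_1 = Δ_1 - h_1(2m_1 + m_2)/6 = 92/15, c_1 = m_1/2 = 139/15, d_1 = (m_2 - m_1)/(6h_1) = -42/5. So p'(1) = 92/15.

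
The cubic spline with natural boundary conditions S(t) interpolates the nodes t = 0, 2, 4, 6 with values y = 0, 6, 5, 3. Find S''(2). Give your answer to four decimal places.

With M_i denoting the second derivative at x_i, h_i = 2, 2, 2, and Δ_i = (y_(i+1) − y_i)/h_i = 3, -1/2, -1:
  2·M_0 + 8·M_1 + 2·M_2 = 6(Δ_1 - Δ_0) = -21
  2·M_1 + 8·M_2 + 2·M_3 = 6(Δ_2 - Δ_1) = -3
Natural end conditions: M_0 = M_3 = 0.
Solving the tridiagonal system: M_0 = 0, M_1 = -27/10, M_2 = 3/10, M_3 = 0.

-2.7000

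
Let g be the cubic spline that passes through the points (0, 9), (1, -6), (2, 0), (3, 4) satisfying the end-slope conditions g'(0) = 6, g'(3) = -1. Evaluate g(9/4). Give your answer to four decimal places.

Put M_i = g'' at the i-th knot. Here h = (1, 1, 1) and Δ = (-15, 6, 4), so the interior equations h_(i-1)·M_(i-1) + 2(h_(i-1)+h_i)·M_i + h_i·M_(i+1) = 6(Δ_i − Δ_(i-1)) read
  1·M_0 + 4·M_1 + 1·M_2 = 6(Δ_1 - Δ_0) = 126
  1·M_1 + 4·M_2 + 1·M_3 = 6(Δ_2 - Δ_1) = -12
Clamped end conditions give two more equations: 2h_0·M_0 + h_0·M_1 = 6(Δ_0 - g'(0)) = -126 and h_2·M_2 + 2h_2·M_3 = 6(g'(3) - Δ_2) = -30.
Forward elimination and back-substitution give M_0 = -1384/15, M_1 = 878/15, M_2 = -238/15, M_3 = -106/15.
On [2, 3], g(x) = 0 + 157/15·(x - 2) - 119/15·(x - 2)² + 22/15·(x - 2)³.
With (x - 2) = 1/4: g(9/4) = 343/160.

2.1438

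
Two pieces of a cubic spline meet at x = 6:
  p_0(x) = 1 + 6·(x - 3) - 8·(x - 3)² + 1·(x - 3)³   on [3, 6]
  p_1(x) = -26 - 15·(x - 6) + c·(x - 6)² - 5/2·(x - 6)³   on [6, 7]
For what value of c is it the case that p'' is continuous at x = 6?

1

p_0''(x) = -16 + 6·(x - 3), so p_0''(6) = 2. On the right, p_1''(6) = 2c, so c = 1.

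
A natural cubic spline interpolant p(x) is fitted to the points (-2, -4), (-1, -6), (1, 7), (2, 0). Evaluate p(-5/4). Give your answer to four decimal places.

-6.2998

Put m_i = p'' at the i-th knot. Here h = (1, 2, 1) and Δ = (-2, 13/2, -7), so the interior equations h_(i-1)·m_(i-1) + 2(h_(i-1)+h_i)·m_i + h_i·m_(i+1) = 6(Δ_i − Δ_(i-1)) read
  1·m_0 + 6·m_1 + 2·m_2 = 6(Δ_1 - Δ_0) = 51
  2·m_1 + 6·m_2 + 1·m_3 = 6(Δ_2 - Δ_1) = -81
Natural end conditions: m_0 = m_3 = 0.
Solving: m_0 = 0, m_1 = 117/8, m_2 = -147/8, m_3 = 0.
On [-2, -1], p(x) = -4 - 71/16·(x + 2) + 0·(x + 2)² + 39/16·(x + 2)³.
With (x + 2) = 3/4: p(-5/4) = -6451/1024.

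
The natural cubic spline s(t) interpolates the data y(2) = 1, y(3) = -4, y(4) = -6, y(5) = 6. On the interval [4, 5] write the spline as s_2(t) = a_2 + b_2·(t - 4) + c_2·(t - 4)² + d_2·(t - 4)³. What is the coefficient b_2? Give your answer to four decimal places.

4.9333

Write M_i for s''(x_i). With h_i = 1, 1, 1 and divided differences Δ_i = -5, -2, 12, the continuity of s' gives the tridiagonal system
  1·M_0 + 4·M_1 + 1·M_2 = 6(Δ_1 - Δ_0) = 18
  1·M_1 + 4·M_2 + 1·M_3 = 6(Δ_2 - Δ_1) = 84
Natural end conditions: M_0 = M_3 = 0.
Forward elimination and back-substitution give M_0 = 0, M_1 = -4/5, M_2 = 106/5, M_3 = 0.
On [4, 5], with s_2(t) = a_2 + b_2·(t - 4) + c_2·(t - 4)² + d_2·(t - 4)³: c_2 = M_2/2 = 53/5, d_2 = (M_3 - M_2)/(6h_2) = -53/15, b_2 = Δ_2 - h_2(2M_2 + M_3)/6 = 74/15.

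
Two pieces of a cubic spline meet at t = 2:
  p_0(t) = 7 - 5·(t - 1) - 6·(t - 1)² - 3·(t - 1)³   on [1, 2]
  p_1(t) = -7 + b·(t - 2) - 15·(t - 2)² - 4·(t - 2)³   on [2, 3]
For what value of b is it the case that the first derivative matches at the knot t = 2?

p_0'(t) = -5 - 12·(t - 1) - 9·(t - 1)², so p_0'(2) = -26. On the right, p_1'(2) = b, so b = -26.

-26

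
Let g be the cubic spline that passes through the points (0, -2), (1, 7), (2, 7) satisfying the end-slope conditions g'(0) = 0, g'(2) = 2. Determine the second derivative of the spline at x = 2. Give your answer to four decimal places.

Write M_i for g''(x_i). With h_i = 1, 1 and divided differences Δ_i = 9, 0, the continuity of g' gives the tridiagonal system
  1·M_0 + 4·M_1 + 1·M_2 = 6(Δ_1 - Δ_0) = -54
Clamped end conditions give two more equations: 2h_0·M_0 + h_0·M_1 = 6(Δ_0 - g'(0)) = 54 and h_1·M_1 + 2h_1·M_2 = 6(g'(2) - Δ_1) = 12.
Solving: M_0 = 83/2, M_1 = -29, M_2 = 41/2.

20.5000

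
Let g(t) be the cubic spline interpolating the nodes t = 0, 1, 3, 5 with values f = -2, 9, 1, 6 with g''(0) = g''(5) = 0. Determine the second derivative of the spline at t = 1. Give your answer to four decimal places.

-18.1364

Put M_i = g'' at the i-th knot. Here h = (1, 2, 2) and Δ = (11, -4, 5/2), so the interior equations h_(i-1)·M_(i-1) + 2(h_(i-1)+h_i)·M_i + h_i·M_(i+1) = 6(Δ_i − Δ_(i-1)) read
  1·M_0 + 6·M_1 + 2·M_2 = 6(Δ_1 - Δ_0) = -90
  2·M_1 + 8·M_2 + 2·M_3 = 6(Δ_2 - Δ_1) = 39
Natural end conditions: M_0 = M_3 = 0.
Hence M_0 = 0, M_1 = -399/22, M_2 = 207/22, M_3 = 0.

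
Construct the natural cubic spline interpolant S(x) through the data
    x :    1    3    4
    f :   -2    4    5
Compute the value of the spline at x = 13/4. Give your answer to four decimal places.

4.3594

Let m_i = S''(x_i). Step sizes h_i = 2, 1; slopes of the chords Δ_i = (y_(i+1) - y_i)/h_i = 3, 1.
  2·m_0 + 6·m_1 + 1·m_2 = 6(Δ_1 - Δ_0) = -12
Natural end conditions: m_0 = m_2 = 0.
Hence m_0 = 0, m_1 = -2, m_2 = 0.
On [3, 4], S(x) = 4 + 5/3·(x - 3) - 1·(x - 3)² + 1/3·(x - 3)³.
With (x - 3) = 1/4: S(13/4) = 279/64.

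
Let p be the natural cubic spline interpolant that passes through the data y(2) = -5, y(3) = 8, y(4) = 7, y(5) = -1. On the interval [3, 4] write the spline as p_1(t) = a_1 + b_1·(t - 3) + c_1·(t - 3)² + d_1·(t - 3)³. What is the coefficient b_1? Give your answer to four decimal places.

6.4667

Write m_i for p''(x_i). With h_i = 1, 1, 1 and divided differences Δ_i = 13, -1, -8, the continuity of p' gives the tridiagonal system
  1·m_0 + 4·m_1 + 1·m_2 = 6(Δ_1 - Δ_0) = -84
  1·m_1 + 4·m_2 + 1·m_3 = 6(Δ_2 - Δ_1) = -42
Natural end conditions: m_0 = m_3 = 0.
Forward elimination and back-substitution give m_0 = 0, m_1 = -98/5, m_2 = -28/5, m_3 = 0.
On [3, 4], with p_1(t) = a_1 + b_1·(t - 3) + c_1·(t - 3)² + d_1·(t - 3)³: c_1 = m_1/2 = -49/5, d_1 = (m_2 - m_1)/(6h_1) = 7/3, b_1 = Δ_1 - h_1(2m_1 + m_2)/6 = 97/15.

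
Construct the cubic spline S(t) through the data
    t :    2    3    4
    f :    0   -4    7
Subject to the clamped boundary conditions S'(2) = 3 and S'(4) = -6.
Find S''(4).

-78

Write M_i for S''(x_i). With h_i = 1, 1 and divided differences Δ_i = -4, 11, the continuity of S' gives the tridiagonal system
  1·M_0 + 4·M_1 + 1·M_2 = 6(Δ_1 - Δ_0) = 90
Clamped end conditions give two more equations: 2h_0·M_0 + h_0·M_1 = 6(Δ_0 - S'(2)) = -42 and h_1·M_1 + 2h_1·M_2 = 6(S'(4) - Δ_1) = -102.
Hence M_0 = -48, M_1 = 54, M_2 = -78.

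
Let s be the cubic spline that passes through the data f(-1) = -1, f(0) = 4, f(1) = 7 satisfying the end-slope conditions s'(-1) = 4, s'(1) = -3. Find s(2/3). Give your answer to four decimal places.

Let M_i = s''(x_i). Step sizes h_i = 1, 1; slopes of the chords Δ_i = (y_(i+1) - y_i)/h_i = 5, 3.
  1·M_0 + 4·M_1 + 1·M_2 = 6(Δ_1 - Δ_0) = -12
Clamped end conditions give two more equations: 2h_0·M_0 + h_0·M_1 = 6(Δ_0 - s'(-1)) = 6 and h_1·M_1 + 2h_1·M_2 = 6(s'(1) - Δ_1) = -36.
Solving: M_0 = 5/2, M_1 = 1, M_2 = -37/2.
On [0, 1], s(x) = 4 + 23/4·x + 1/2·x² - 13/4·x³.
With x = 2/3: s(2/3) = 383/54.

7.0926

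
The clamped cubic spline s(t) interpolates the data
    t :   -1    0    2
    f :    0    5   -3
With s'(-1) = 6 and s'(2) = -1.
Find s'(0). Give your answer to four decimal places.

1.1667

Write σ_i for s''(x_i). With h_i = 1, 2 and divided differences Δ_i = 5, -4, the continuity of s' gives the tridiagonal system
  1·σ_0 + 6·σ_1 + 2·σ_2 = 6(Δ_1 - Δ_0) = -54
Clamped end conditions give two more equations: 2h_0·σ_0 + h_0·σ_1 = 6(Δ_0 - s'(-1)) = -6 and h_1·σ_1 + 2h_1·σ_2 = 6(s'(2) - Δ_1) = 18.
Hence σ_0 = 11/3, σ_1 = -40/3, σ_2 = 67/6.
On [0, 2], s'(t) = b_1 + 2c_1·t + 3d_1·t² with b_1 = Δ_1 - h_1(2σ_1 + σ_2)/6 = 7/6, c_1 = σ_1/2 = -20/3, d_1 = (σ_2 - σ_1)/(6h_1) = 49/24. So s'(0) = 7/6.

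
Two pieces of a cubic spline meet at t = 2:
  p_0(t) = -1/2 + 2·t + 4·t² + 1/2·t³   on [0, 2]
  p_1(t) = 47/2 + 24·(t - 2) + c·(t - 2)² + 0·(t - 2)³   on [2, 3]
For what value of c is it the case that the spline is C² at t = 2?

7

p_0''(t) = 8 + 3·t, so p_0''(2) = 14. On the right, p_1''(2) = 2c, so c = 7.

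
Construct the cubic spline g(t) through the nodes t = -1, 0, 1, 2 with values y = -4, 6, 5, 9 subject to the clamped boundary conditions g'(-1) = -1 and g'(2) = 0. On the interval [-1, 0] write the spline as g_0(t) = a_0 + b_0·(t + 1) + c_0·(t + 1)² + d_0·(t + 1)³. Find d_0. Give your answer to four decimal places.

-14.1333

Put M_i = g'' at the i-th knot. Here h = (1, 1, 1) and Δ = (10, -1, 4), so the interior equations h_(i-1)·M_(i-1) + 2(h_(i-1)+h_i)·M_i + h_i·M_(i+1) = 6(Δ_i − Δ_(i-1)) read
  1·M_0 + 4·M_1 + 1·M_2 = 6(Δ_1 - Δ_0) = -66
  1·M_1 + 4·M_2 + 1·M_3 = 6(Δ_2 - Δ_1) = 30
Clamped end conditions give two more equations: 2h_0·M_0 + h_0·M_1 = 6(Δ_0 - g'(-1)) = 66 and h_2·M_2 + 2h_2·M_3 = 6(g'(2) - Δ_2) = -24.
Solving the tridiagonal system: M_0 = 754/15, M_1 = -518/15, M_2 = 328/15, M_3 = -344/15.
On [-1, 0], with g_0(t) = a_0 + b_0·(t + 1) + c_0·(t + 1)² + d_0·(t + 1)³: c_0 = M_0/2 = 377/15, d_0 = (M_1 - M_0)/(6h_0) = -212/15, b_0 = Δ_0 - h_0(2M_0 + M_1)/6 = -1.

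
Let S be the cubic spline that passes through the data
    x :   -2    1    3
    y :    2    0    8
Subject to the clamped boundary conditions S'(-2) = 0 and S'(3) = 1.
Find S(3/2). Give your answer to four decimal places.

1.9719

Write M_i for S''(x_i). With h_i = 3, 2 and divided differences Δ_i = -2/3, 4, the continuity of S' gives the tridiagonal system
  3·M_0 + 10·M_1 + 2·M_2 = 6(Δ_1 - Δ_0) = 28
Clamped end conditions give two more equations: 2h_0·M_0 + h_0·M_1 = 6(Δ_0 - S'(-2)) = -4 and h_1·M_1 + 2h_1·M_2 = 6(S'(3) - Δ_1) = -18.
Solving: M_0 = -49/15, M_1 = 26/5, M_2 = -71/10.
On [1, 3], S(x) = 0 + 29/10·(x - 1) + 13/5·(x - 1)² - 41/40·(x - 1)³.
With (x - 1) = 1/2: S(3/2) = 631/320.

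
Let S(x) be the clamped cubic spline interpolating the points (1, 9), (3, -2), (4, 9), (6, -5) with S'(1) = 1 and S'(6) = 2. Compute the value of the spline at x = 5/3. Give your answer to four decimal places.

Let M_i = S''(x_i). Step sizes h_i = 2, 1, 2; slopes of the chords Δ_i = (y_(i+1) - y_i)/h_i = -11/2, 11, -7.
  2·M_0 + 6·M_1 + 1·M_2 = 6(Δ_1 - Δ_0) = 99
  1·M_1 + 6·M_2 + 2·M_3 = 6(Δ_2 - Δ_1) = -108
Clamped end conditions give two more equations: 2h_0·M_0 + h_0·M_1 = 6(Δ_0 - S'(1)) = -39 and h_2·M_2 + 2h_2·M_3 = 6(S'(6) - Δ_2) = 54.
Forward elimination and back-substitution give M_0 = -797/32, M_1 = 485/16, M_2 = -529/16, M_3 = 961/32.
On [1, 3], S(x) = 9 + 1·(x - 1) - 797/64·(x - 1)² + 589/128·(x - 1)³.
With (x - 1) = 2/3: S(5/3) = 1187/216.

5.4954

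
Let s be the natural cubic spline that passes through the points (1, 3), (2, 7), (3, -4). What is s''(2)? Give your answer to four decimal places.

-22.5000

Write σ_i for s''(x_i). With h_i = 1, 1 and divided differences Δ_i = 4, -11, the continuity of s' gives the tridiagonal system
  1·σ_0 + 4·σ_1 + 1·σ_2 = 6(Δ_1 - Δ_0) = -90
Natural end conditions: σ_0 = σ_2 = 0.
Solving: σ_0 = 0, σ_1 = -45/2, σ_2 = 0.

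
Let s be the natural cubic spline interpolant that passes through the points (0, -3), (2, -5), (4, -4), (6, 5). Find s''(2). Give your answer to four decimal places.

0.4000

Put M_i = s'' at the i-th knot. Here h = (2, 2, 2) and Δ = (-1, 1/2, 9/2), so the interior equations h_(i-1)·M_(i-1) + 2(h_(i-1)+h_i)·M_i + h_i·M_(i+1) = 6(Δ_i − Δ_(i-1)) read
  2·M_0 + 8·M_1 + 2·M_2 = 6(Δ_1 - Δ_0) = 9
  2·M_1 + 8·M_2 + 2·M_3 = 6(Δ_2 - Δ_1) = 24
Natural end conditions: M_0 = M_3 = 0.
Hence M_0 = 0, M_1 = 2/5, M_2 = 29/10, M_3 = 0.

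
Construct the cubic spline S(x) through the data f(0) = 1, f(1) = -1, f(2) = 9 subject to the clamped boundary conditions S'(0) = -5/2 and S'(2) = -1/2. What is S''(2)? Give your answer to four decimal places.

-48.5000

Let M_i = S''(x_i). Step sizes h_i = 1, 1; slopes of the chords Δ_i = (y_(i+1) - y_i)/h_i = -2, 10.
  1·M_0 + 4·M_1 + 1·M_2 = 6(Δ_1 - Δ_0) = 72
Clamped end conditions give two more equations: 2h_0·M_0 + h_0·M_1 = 6(Δ_0 - S'(0)) = 3 and h_1·M_1 + 2h_1·M_2 = 6(S'(2) - Δ_1) = -63.
Solving: M_0 = -31/2, M_1 = 34, M_2 = -97/2.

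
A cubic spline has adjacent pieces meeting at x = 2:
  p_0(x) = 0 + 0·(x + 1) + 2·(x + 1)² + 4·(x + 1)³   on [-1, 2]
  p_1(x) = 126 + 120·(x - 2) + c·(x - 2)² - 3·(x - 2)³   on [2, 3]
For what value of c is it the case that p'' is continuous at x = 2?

38

p_0''(x) = 4 + 24·(x + 1), so p_0''(2) = 76. On the right, p_1''(2) = 2c, so c = 38.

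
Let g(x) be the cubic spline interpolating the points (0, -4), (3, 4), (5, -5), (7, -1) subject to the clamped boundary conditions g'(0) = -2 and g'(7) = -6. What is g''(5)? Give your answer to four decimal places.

With σ_i denoting the second derivative at x_i, h_i = 3, 2, 2, and Δ_i = (y_(i+1) − y_i)/h_i = 8/3, -9/2, 2:
  3·σ_0 + 10·σ_1 + 2·σ_2 = 6(Δ_1 - Δ_0) = -43
  2·σ_1 + 8·σ_2 + 2·σ_3 = 6(Δ_2 - Δ_1) = 39
Clamped end conditions give two more equations: 2h_0·σ_0 + h_0·σ_1 = 6(Δ_0 - g'(0)) = 28 and h_2·σ_2 + 2h_2·σ_3 = 6(g'(7) - Δ_2) = -48.
Solving: σ_0 = 1043/111, σ_1 = -350/37, σ_2 = 433/37, σ_3 = -1321/74.

11.7027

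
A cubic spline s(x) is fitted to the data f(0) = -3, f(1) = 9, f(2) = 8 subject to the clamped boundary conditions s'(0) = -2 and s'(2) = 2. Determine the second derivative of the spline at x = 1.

Write σ_i for s''(x_i). With h_i = 1, 1 and divided differences Δ_i = 12, -1, the continuity of s' gives the tridiagonal system
  1·σ_0 + 4·σ_1 + 1·σ_2 = 6(Δ_1 - Δ_0) = -78
Clamped end conditions give two more equations: 2h_0·σ_0 + h_0·σ_1 = 6(Δ_0 - s'(0)) = 84 and h_1·σ_1 + 2h_1·σ_2 = 6(s'(2) - Δ_1) = 18.
Hence σ_0 = 127/2, σ_1 = -43, σ_2 = 61/2.

-43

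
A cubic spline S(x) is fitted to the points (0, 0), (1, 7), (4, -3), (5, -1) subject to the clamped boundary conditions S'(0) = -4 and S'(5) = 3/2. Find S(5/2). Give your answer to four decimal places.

Let σ_i = S''(x_i). Step sizes h_i = 1, 3, 1; slopes of the chords Δ_i = (y_(i+1) - y_i)/h_i = 7, -10/3, 2.
  1·σ_0 + 8·σ_1 + 3·σ_2 = 6(Δ_1 - Δ_0) = -62
  3·σ_1 + 8·σ_2 + 1·σ_3 = 6(Δ_2 - Δ_1) = 32
Clamped end conditions give two more equations: 2h_0·σ_0 + h_0·σ_1 = 6(Δ_0 - S'(0)) = 66 and h_2·σ_2 + 2h_2·σ_3 = 6(S'(5) - Δ_2) = -3.
Hence σ_0 = 2621/63, σ_1 = -1084/63, σ_2 = 715/63, σ_3 = -452/63.
On [1, 4], S(x) = 7 + 1033/126·(x - 1) - 542/63·(x - 1)² + 257/162·(x - 1)³.
With (x - 1) = 3/2: S(5/2) = 593/112.

5.2946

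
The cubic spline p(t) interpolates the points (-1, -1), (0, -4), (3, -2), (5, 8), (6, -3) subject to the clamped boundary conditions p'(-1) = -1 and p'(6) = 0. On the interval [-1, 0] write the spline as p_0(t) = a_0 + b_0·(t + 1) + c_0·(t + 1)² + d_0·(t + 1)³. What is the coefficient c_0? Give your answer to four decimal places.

Put M_i = p'' at the i-th knot. Here h = (1, 3, 2, 1) and Δ = (-3, 2/3, 5, -11), so the interior equations h_(i-1)·M_(i-1) + 2(h_(i-1)+h_i)·M_i + h_i·M_(i+1) = 6(Δ_i − Δ_(i-1)) read
  1·M_0 + 8·M_1 + 3·M_2 = 6(Δ_1 - Δ_0) = 22
  3·M_1 + 10·M_2 + 2·M_3 = 6(Δ_2 - Δ_1) = 26
  2·M_2 + 6·M_3 + 1·M_4 = 6(Δ_3 - Δ_2) = -96
Clamped end conditions give two more equations: 2h_0·M_0 + h_0·M_1 = 6(Δ_0 - p'(-1)) = -12 and h_3·M_3 + 2h_3·M_4 = 6(p'(6) - Δ_3) = 66.
Hence M_0 = -469/74, M_1 = 25/37, M_2 = 1697/222, M_3 = -2912/111, M_4 = 5119/111.
On [-1, 0], with p_0(t) = a_0 + b_0·(t + 1) + c_0·(t + 1)² + d_0·(t + 1)³: c_0 = M_0/2 = -469/148, d_0 = (M_1 - M_0)/(6h_0) = 173/148, b_0 = Δ_0 - h_0(2M_0 + M_1)/6 = -1.

-3.1689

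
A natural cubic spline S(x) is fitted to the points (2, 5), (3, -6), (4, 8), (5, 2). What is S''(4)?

Put m_i = S'' at the i-th knot. Here h = (1, 1, 1) and Δ = (-11, 14, -6), so the interior equations h_(i-1)·m_(i-1) + 2(h_(i-1)+h_i)·m_i + h_i·m_(i+1) = 6(Δ_i − Δ_(i-1)) read
  1·m_0 + 4·m_1 + 1·m_2 = 6(Δ_1 - Δ_0) = 150
  1·m_1 + 4·m_2 + 1·m_3 = 6(Δ_2 - Δ_1) = -120
Natural end conditions: m_0 = m_3 = 0.
Forward elimination and back-substitution give m_0 = 0, m_1 = 48, m_2 = -42, m_3 = 0.

-42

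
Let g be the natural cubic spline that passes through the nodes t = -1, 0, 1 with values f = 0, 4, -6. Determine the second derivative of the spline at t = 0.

-21

Put M_i = g'' at the i-th knot. Here h = (1, 1) and Δ = (4, -10), so the interior equations h_(i-1)·M_(i-1) + 2(h_(i-1)+h_i)·M_i + h_i·M_(i+1) = 6(Δ_i − Δ_(i-1)) read
  1·M_0 + 4·M_1 + 1·M_2 = 6(Δ_1 - Δ_0) = -84
Natural end conditions: M_0 = M_2 = 0.
Solving: M_0 = 0, M_1 = -21, M_2 = 0.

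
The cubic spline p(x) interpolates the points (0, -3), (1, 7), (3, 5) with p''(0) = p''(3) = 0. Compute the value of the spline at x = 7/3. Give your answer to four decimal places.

Put M_i = p'' at the i-th knot. Here h = (1, 2) and Δ = (10, -1), so the interior equations h_(i-1)·M_(i-1) + 2(h_(i-1)+h_i)·M_i + h_i·M_(i+1) = 6(Δ_i − Δ_(i-1)) read
  1·M_0 + 6·M_1 + 2·M_2 = 6(Δ_1 - Δ_0) = -66
Natural end conditions: M_0 = M_2 = 0.
Forward elimination and back-substitution give M_0 = 0, M_1 = -11, M_2 = 0.
On [1, 3], p(x) = 7 + 19/3·(x - 1) - 11/2·(x - 1)² + 11/12·(x - 1)³.
With (x - 1) = 4/3: p(7/3) = 635/81.

7.8395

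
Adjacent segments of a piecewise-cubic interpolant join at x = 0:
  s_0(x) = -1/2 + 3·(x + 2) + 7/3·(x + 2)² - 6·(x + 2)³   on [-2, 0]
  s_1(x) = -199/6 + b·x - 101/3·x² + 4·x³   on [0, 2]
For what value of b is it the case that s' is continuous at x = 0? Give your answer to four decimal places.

-59.6667

s_0'(x) = 3 + 14/3·(x + 2) - 18·(x + 2)², so s_0'(0) = -179/3. On the right, s_1'(0) = b, so b = -179/3.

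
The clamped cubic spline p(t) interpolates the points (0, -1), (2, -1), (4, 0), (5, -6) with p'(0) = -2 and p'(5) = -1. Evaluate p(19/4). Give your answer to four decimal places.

-5.1940

Put M_i = p'' at the i-th knot. Here h = (2, 2, 1) and Δ = (0, 1/2, -6), so the interior equations h_(i-1)·M_(i-1) + 2(h_(i-1)+h_i)·M_i + h_i·M_(i+1) = 6(Δ_i − Δ_(i-1)) read
  2·M_0 + 8·M_1 + 2·M_2 = 6(Δ_1 - Δ_0) = 3
  2·M_1 + 6·M_2 + 1·M_3 = 6(Δ_2 - Δ_1) = -39
Clamped end conditions give two more equations: 2h_0·M_0 + h_0·M_1 = 6(Δ_0 - p'(0)) = 12 and h_2·M_2 + 2h_2·M_3 = 6(p'(5) - Δ_2) = 30.
Forward elimination and back-substitution give M_0 = 77/46, M_1 = 61/23, M_2 = -248/23, M_3 = 469/23.
On [4, 5], p(t) = 0 - 267/46·(t - 4) - 124/23·(t - 4)² + 239/46·(t - 4)³.
With (t - 4) = 3/4: p(19/4) = -15291/2944.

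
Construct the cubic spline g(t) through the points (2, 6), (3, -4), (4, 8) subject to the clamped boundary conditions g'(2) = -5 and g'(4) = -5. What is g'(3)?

Write M_i for g''(x_i). With h_i = 1, 1 and divided differences Δ_i = -10, 12, the continuity of g' gives the tridiagonal system
  1·M_0 + 4·M_1 + 1·M_2 = 6(Δ_1 - Δ_0) = 132
Clamped end conditions give two more equations: 2h_0·M_0 + h_0·M_1 = 6(Δ_0 - g'(2)) = -30 and h_1·M_1 + 2h_1·M_2 = 6(g'(4) - Δ_1) = -102.
Hence M_0 = -48, M_1 = 66, M_2 = -84.
On [3, 4], g'(t) = b_1 + 2c_1·(t - 3) + 3d_1·(t - 3)² with b_1 = Δ_1 - h_1(2M_1 + M_2)/6 = 4, c_1 = M_1/2 = 33, d_1 = (M_2 - M_1)/(6h_1) = -25. So g'(3) = 4.

4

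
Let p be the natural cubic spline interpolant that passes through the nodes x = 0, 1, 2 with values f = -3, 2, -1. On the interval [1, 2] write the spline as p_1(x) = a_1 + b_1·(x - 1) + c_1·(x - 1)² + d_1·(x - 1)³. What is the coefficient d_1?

Put m_i = p'' at the i-th knot. Here h = (1, 1) and Δ = (5, -3), so the interior equations h_(i-1)·m_(i-1) + 2(h_(i-1)+h_i)·m_i + h_i·m_(i+1) = 6(Δ_i − Δ_(i-1)) read
  1·m_0 + 4·m_1 + 1·m_2 = 6(Δ_1 - Δ_0) = -48
Natural end conditions: m_0 = m_2 = 0.
Hence m_0 = 0, m_1 = -12, m_2 = 0.
On [1, 2], with p_1(x) = a_1 + b_1·(x - 1) + c_1·(x - 1)² + d_1·(x - 1)³: c_1 = m_1/2 = -6, d_1 = (m_2 - m_1)/(6h_1) = 2, b_1 = Δ_1 - h_1(2m_1 + m_2)/6 = 1.

2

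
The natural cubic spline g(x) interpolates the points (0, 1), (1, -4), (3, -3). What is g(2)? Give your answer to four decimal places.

Let m_i = g''(x_i). Step sizes h_i = 1, 2; slopes of the chords Δ_i = (y_(i+1) - y_i)/h_i = -5, 1/2.
  1·m_0 + 6·m_1 + 2·m_2 = 6(Δ_1 - Δ_0) = 33
Natural end conditions: m_0 = m_2 = 0.
Forward elimination and back-substitution give m_0 = 0, m_1 = 11/2, m_2 = 0.
On [1, 3], g(x) = -4 - 19/6·(x - 1) + 11/4·(x - 1)² - 11/24·(x - 1)³.
With (x - 1) = 1: g(2) = -39/8.

-4.8750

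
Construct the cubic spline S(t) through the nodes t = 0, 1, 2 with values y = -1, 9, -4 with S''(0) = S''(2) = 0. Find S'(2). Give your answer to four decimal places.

With M_i denoting the second derivative at x_i, h_i = 1, 1, and Δ_i = (y_(i+1) − y_i)/h_i = 10, -13:
  1·M_0 + 4·M_1 + 1·M_2 = 6(Δ_1 - Δ_0) = -138
Natural end conditions: M_0 = M_2 = 0.
Forward elimination and back-substitution give M_0 = 0, M_1 = -69/2, M_2 = 0.
On [1, 2], S'(t) = b_1 + 2c_1·(t - 1) + 3d_1·(t - 1)² with b_1 = Δ_1 - h_1(2M_1 + M_2)/6 = -3/2, c_1 = M_1/2 = -69/4, d_1 = (M_2 - M_1)/(6h_1) = 23/4. So S'(2) = -75/4.

-18.7500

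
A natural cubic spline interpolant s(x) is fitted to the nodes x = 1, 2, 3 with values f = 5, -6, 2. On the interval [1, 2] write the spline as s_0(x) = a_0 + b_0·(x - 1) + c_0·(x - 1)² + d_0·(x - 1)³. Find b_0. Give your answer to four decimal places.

-15.7500

Let M_i = s''(x_i). Step sizes h_i = 1, 1; slopes of the chords Δ_i = (y_(i+1) - y_i)/h_i = -11, 8.
  1·M_0 + 4·M_1 + 1·M_2 = 6(Δ_1 - Δ_0) = 114
Natural end conditions: M_0 = M_2 = 0.
Hence M_0 = 0, M_1 = 57/2, M_2 = 0.
On [1, 2], with s_0(x) = a_0 + b_0·(x - 1) + c_0·(x - 1)² + d_0·(x - 1)³: c_0 = M_0/2 = 0, d_0 = (M_1 - M_0)/(6h_0) = 19/4, b_0 = Δ_0 - h_0(2M_0 + M_1)/6 = -63/4.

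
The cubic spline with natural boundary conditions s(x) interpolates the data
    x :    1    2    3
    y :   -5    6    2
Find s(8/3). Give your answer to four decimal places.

Let M_i = s''(x_i). Step sizes h_i = 1, 1; slopes of the chords Δ_i = (y_(i+1) - y_i)/h_i = 11, -4.
  1·M_0 + 4·M_1 + 1·M_2 = 6(Δ_1 - Δ_0) = -90
Natural end conditions: M_0 = M_2 = 0.
Forward elimination and back-substitution give M_0 = 0, M_1 = -45/2, M_2 = 0.
On [2, 3], s(x) = 6 + 7/2·(x - 2) - 45/4·(x - 2)² + 15/4·(x - 2)³.
With (x - 2) = 2/3: s(8/3) = 40/9.

4.4444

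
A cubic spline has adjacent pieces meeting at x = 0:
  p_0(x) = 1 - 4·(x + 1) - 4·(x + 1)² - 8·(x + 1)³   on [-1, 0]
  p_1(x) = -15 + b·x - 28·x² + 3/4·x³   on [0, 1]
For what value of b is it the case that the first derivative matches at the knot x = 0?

-36

p_0'(x) = -4 - 8·(x + 1) - 24·(x + 1)², so p_0'(0) = -36. On the right, p_1'(0) = b, so b = -36.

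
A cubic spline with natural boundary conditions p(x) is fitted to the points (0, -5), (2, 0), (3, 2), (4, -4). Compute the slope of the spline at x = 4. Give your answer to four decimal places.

Write σ_i for p''(x_i). With h_i = 2, 1, 1 and divided differences Δ_i = 5/2, 2, -6, the continuity of p' gives the tridiagonal system
  2·σ_0 + 6·σ_1 + 1·σ_2 = 6(Δ_1 - Δ_0) = -3
  1·σ_1 + 4·σ_2 + 1·σ_3 = 6(Δ_2 - Δ_1) = -48
Natural end conditions: σ_0 = σ_3 = 0.
Forward elimination and back-substitution give σ_0 = 0, σ_1 = 36/23, σ_2 = -285/23, σ_3 = 0.
On [3, 4], p'(x) = b_2 + 2c_2·(x - 3) + 3d_2·(x - 3)² with b_2 = Δ_2 - h_2(2σ_2 + σ_3)/6 = -43/23, c_2 = σ_2/2 = -285/46, d_2 = (σ_3 - σ_2)/(6h_2) = 95/46. So p'(4) = -371/46.

-8.0652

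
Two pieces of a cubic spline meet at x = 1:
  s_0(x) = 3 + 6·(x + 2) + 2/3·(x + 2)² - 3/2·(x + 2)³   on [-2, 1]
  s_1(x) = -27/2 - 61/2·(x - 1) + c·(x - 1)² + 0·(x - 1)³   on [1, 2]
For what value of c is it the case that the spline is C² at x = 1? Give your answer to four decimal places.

s_0''(x) = 4/3 - 9·(x + 2), so s_0''(1) = -77/3. On the right, s_1''(1) = 2c, so c = -77/6.

-12.8333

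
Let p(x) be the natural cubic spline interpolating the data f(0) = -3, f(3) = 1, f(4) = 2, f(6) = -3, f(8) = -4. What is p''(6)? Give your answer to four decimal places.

2.6047

Put σ_i = p'' at the i-th knot. Here h = (3, 1, 2, 2) and Δ = (4/3, 1, -5/2, -1/2), so the interior equations h_(i-1)·σ_(i-1) + 2(h_(i-1)+h_i)·σ_i + h_i·σ_(i+1) = 6(Δ_i − Δ_(i-1)) read
  3·σ_0 + 8·σ_1 + 1·σ_2 = 6(Δ_1 - Δ_0) = -2
  1·σ_1 + 6·σ_2 + 2·σ_3 = 6(Δ_2 - Δ_1) = -21
  2·σ_2 + 8·σ_3 + 2·σ_4 = 6(Δ_3 - Δ_2) = 12
Natural end conditions: σ_0 = σ_4 = 0.
Solving the tridiagonal system: σ_0 = 0, σ_1 = 13/43, σ_2 = -190/43, σ_3 = 112/43, σ_4 = 0.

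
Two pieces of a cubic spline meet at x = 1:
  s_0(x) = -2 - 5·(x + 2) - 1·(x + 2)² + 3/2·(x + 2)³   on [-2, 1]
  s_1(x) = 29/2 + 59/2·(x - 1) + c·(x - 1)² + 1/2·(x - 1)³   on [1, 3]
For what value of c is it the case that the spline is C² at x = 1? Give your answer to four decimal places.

12.5000

s_0''(x) = -2 + 9·(x + 2), so s_0''(1) = 25. On the right, s_1''(1) = 2c, so c = 25/2.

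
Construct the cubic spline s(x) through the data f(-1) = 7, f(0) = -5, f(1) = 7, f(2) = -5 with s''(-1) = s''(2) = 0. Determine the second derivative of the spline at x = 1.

-48

Write σ_i for s''(x_i). With h_i = 1, 1, 1 and divided differences Δ_i = -12, 12, -12, the continuity of s' gives the tridiagonal system
  1·σ_0 + 4·σ_1 + 1·σ_2 = 6(Δ_1 - Δ_0) = 144
  1·σ_1 + 4·σ_2 + 1·σ_3 = 6(Δ_2 - Δ_1) = -144
Natural end conditions: σ_0 = σ_3 = 0.
Solving: σ_0 = 0, σ_1 = 48, σ_2 = -48, σ_3 = 0.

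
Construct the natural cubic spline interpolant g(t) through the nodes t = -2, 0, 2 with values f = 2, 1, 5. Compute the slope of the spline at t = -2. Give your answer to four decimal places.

-1.1250

With σ_i denoting the second derivative at x_i, h_i = 2, 2, and Δ_i = (y_(i+1) − y_i)/h_i = -1/2, 2:
  2·σ_0 + 8·σ_1 + 2·σ_2 = 6(Δ_1 - Δ_0) = 15
Natural end conditions: σ_0 = σ_2 = 0.
Solving: σ_0 = 0, σ_1 = 15/8, σ_2 = 0.
On [-2, 0], g'(t) = b_0 + 2c_0·(t + 2) + 3d_0·(t + 2)² with b_0 = Δ_0 - h_0(2σ_0 + σ_1)/6 = -9/8, c_0 = σ_0/2 = 0, d_0 = (σ_1 - σ_0)/(6h_0) = 5/32. So g'(-2) = -9/8.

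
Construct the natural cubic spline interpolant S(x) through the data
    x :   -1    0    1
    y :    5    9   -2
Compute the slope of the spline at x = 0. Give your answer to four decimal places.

Put M_i = S'' at the i-th knot. Here h = (1, 1) and Δ = (4, -11), so the interior equations h_(i-1)·M_(i-1) + 2(h_(i-1)+h_i)·M_i + h_i·M_(i+1) = 6(Δ_i − Δ_(i-1)) read
  1·M_0 + 4·M_1 + 1·M_2 = 6(Δ_1 - Δ_0) = -90
Natural end conditions: M_0 = M_2 = 0.
Solving: M_0 = 0, M_1 = -45/2, M_2 = 0.
On [0, 1], S'(x) = b_1 + 2c_1·x + 3d_1·x² with b_1 = Δ_1 - h_1(2M_1 + M_2)/6 = -7/2, c_1 = M_1/2 = -45/4, d_1 = (M_2 - M_1)/(6h_1) = 15/4. So S'(0) = -7/2.

-3.5000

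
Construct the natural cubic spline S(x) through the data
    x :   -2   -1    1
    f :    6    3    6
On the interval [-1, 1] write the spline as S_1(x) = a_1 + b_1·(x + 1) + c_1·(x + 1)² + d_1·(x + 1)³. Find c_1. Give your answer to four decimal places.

Let m_i = S''(x_i). Step sizes h_i = 1, 2; slopes of the chords Δ_i = (y_(i+1) - y_i)/h_i = -3, 3/2.
  1·m_0 + 6·m_1 + 2·m_2 = 6(Δ_1 - Δ_0) = 27
Natural end conditions: m_0 = m_2 = 0.
Solving: m_0 = 0, m_1 = 9/2, m_2 = 0.
On [-1, 1], with S_1(x) = a_1 + b_1·(x + 1) + c_1·(x + 1)² + d_1·(x + 1)³: c_1 = m_1/2 = 9/4, d_1 = (m_2 - m_1)/(6h_1) = -3/8, b_1 = Δ_1 - h_1(2m_1 + m_2)/6 = -3/2.

2.2500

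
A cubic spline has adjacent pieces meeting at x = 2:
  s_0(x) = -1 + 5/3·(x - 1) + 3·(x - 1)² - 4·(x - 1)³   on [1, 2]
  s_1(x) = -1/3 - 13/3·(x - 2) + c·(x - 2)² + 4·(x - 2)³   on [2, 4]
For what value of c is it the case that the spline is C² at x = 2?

-9

s_0''(x) = 6 - 24·(x - 1), so s_0''(2) = -18. On the right, s_1''(2) = 2c, so c = -9.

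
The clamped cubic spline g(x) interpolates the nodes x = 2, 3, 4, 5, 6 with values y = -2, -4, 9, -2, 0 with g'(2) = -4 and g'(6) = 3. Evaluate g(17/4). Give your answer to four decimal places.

7.8178

Let σ_i = g''(x_i). Step sizes h_i = 1, 1, 1, 1; slopes of the chords Δ_i = (y_(i+1) - y_i)/h_i = -2, 13, -11, 2.
  1·σ_0 + 4·σ_1 + 1·σ_2 = 6(Δ_1 - Δ_0) = 90
  1·σ_1 + 4·σ_2 + 1·σ_3 = 6(Δ_2 - Δ_1) = -144
  1·σ_2 + 4·σ_3 + 1·σ_4 = 6(Δ_3 - Δ_2) = 78
Clamped end conditions give two more equations: 2h_0·σ_0 + h_0·σ_1 = 6(Δ_0 - g'(2)) = 12 and h_3·σ_3 + 2h_3·σ_4 = 6(g'(6) - Δ_3) = 6.
Forward elimination and back-substitution give σ_0 = -389/28, σ_1 = 557/14, σ_2 = -221/4, σ_3 = 521/14, σ_4 = -437/28.
On [4, 5], g(x) = 9 + 17/14·(x - 4) - 221/8·(x - 4)² + 863/56·(x - 4)³.
With (x - 4) = 1/4: g(17/4) = 28019/3584.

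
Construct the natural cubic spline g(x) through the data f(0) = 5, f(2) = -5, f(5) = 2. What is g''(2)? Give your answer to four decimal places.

With M_i denoting the second derivative at x_i, h_i = 2, 3, and Δ_i = (y_(i+1) − y_i)/h_i = -5, 7/3:
  2·M_0 + 10·M_1 + 3·M_2 = 6(Δ_1 - Δ_0) = 44
Natural end conditions: M_0 = M_2 = 0.
Solving the tridiagonal system: M_0 = 0, M_1 = 22/5, M_2 = 0.

4.4000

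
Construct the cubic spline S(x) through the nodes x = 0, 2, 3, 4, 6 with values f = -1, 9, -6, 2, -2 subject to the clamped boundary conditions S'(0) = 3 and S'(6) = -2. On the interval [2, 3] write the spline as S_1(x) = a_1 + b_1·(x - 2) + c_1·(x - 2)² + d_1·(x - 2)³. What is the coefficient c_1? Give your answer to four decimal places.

-17.4667

Let σ_i = S''(x_i). Step sizes h_i = 2, 1, 1, 2; slopes of the chords Δ_i = (y_(i+1) - y_i)/h_i = 5, -15, 8, -2.
  2·σ_0 + 6·σ_1 + 1·σ_2 = 6(Δ_1 - Δ_0) = -120
  1·σ_1 + 4·σ_2 + 1·σ_3 = 6(Δ_2 - Δ_1) = 138
  1·σ_2 + 6·σ_3 + 2·σ_4 = 6(Δ_3 - Δ_2) = -60
Clamped end conditions give two more equations: 2h_0·σ_0 + h_0·σ_1 = 6(Δ_0 - S'(0)) = 12 and h_3·σ_3 + 2h_3·σ_4 = 6(S'(6) - Δ_3) = 0.
Hence σ_0 = 307/15, σ_1 = -524/15, σ_2 = 146/3, σ_3 = -326/15, σ_4 = 163/15.
On [2, 3], with S_1(x) = a_1 + b_1·(x - 2) + c_1·(x - 2)² + d_1·(x - 2)³: c_1 = σ_1/2 = -262/15, d_1 = (σ_2 - σ_1)/(6h_1) = 209/15, b_1 = Δ_1 - h_1(2σ_1 + σ_2)/6 = -172/15.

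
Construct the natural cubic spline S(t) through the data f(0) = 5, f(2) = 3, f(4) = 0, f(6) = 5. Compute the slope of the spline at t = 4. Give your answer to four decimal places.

Write σ_i for S''(x_i). With h_i = 2, 2, 2 and divided differences Δ_i = -1, -3/2, 5/2, the continuity of S' gives the tridiagonal system
  2·σ_0 + 8·σ_1 + 2·σ_2 = 6(Δ_1 - Δ_0) = -3
  2·σ_1 + 8·σ_2 + 2·σ_3 = 6(Δ_2 - Δ_1) = 24
Natural end conditions: σ_0 = σ_3 = 0.
Solving: σ_0 = 0, σ_1 = -6/5, σ_2 = 33/10, σ_3 = 0.
On [4, 6], S'(t) = b_2 + 2c_2·(t - 4) + 3d_2·(t - 4)² with b_2 = Δ_2 - h_2(2σ_2 + σ_3)/6 = 3/10, c_2 = σ_2/2 = 33/20, d_2 = (σ_3 - σ_2)/(6h_2) = -11/40. So S'(4) = 3/10.

0.3000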